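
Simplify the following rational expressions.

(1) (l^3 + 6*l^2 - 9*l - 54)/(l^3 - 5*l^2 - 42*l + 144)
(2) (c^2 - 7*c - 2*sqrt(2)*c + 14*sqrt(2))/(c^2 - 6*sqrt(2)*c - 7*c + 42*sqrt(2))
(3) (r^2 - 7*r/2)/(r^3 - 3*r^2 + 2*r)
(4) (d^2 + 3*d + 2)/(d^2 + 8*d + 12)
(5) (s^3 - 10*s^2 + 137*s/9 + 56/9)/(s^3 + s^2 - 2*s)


(1) = (l + 3)/(l - 8)
(2) = (c - 2*sqrt(2))/(c - 6*sqrt(2))
(3) = (2*r - 7)/(2*r^2 - 6*r + 4)
(4) = (d + 1)/(d + 6)
(5) = (9*s^3 - 90*s^2 + 137*s + 56)/(9*s^3 + 9*s^2 - 18*s)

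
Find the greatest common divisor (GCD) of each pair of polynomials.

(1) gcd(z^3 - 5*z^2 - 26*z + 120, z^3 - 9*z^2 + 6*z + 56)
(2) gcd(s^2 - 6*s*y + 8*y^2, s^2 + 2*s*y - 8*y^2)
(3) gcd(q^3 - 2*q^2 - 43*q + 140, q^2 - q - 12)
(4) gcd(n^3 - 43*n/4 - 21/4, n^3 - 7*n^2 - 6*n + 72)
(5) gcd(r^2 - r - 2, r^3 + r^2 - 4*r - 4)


(1) = gcd((z - 6)*(z - 4)*(z + 5), (z - 7)*(z - 4)*(z + 2)) = z - 4
(2) = -s + 2*y
(3) = q - 4
(4) = n + 3
(5) = r^2 - r - 2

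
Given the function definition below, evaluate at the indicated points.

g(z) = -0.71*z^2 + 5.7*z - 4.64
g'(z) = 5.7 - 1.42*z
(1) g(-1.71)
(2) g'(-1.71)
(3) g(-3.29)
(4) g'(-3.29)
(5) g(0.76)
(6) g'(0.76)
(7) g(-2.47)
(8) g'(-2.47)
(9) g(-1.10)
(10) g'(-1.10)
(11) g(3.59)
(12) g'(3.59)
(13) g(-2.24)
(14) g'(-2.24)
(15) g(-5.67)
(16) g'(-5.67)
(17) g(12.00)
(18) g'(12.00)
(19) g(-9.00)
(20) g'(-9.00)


(1) = -16.46
(2) = 8.13
(3) = -31.08
(4) = 10.37
(5) = -0.72
(6) = 4.62
(7) = -23.05
(8) = 9.21
(9) = -11.77
(10) = 7.26
(11) = 6.67
(12) = 0.60
(13) = -20.97
(14) = 8.88
(15) = -59.78
(16) = 13.75
(17) = -38.48
(18) = -11.34
(19) = -113.45
(20) = 18.48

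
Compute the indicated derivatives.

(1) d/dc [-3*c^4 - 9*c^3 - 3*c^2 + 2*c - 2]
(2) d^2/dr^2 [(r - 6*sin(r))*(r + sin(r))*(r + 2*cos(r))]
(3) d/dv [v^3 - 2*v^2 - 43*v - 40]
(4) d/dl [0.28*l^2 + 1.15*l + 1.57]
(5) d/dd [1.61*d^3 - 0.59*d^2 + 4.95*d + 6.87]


(1) = -12*c^3 - 27*c^2 - 6*c + 2
(2) = 5*r^2*sin(r) - 2*r^2*cos(r) - 8*r*sin(r) + 20*r*sin(2*r) - 20*r*cos(r) - 12*r*cos(2*r) + 6*r - 10*sin(r) - 12*sin(2*r) + 7*cos(r) - 20*cos(2*r) - 27*cos(3*r)
(3) = 3*v^2 - 4*v - 43
(4) = 0.56*l + 1.15
(5) = 4.83*d^2 - 1.18*d + 4.95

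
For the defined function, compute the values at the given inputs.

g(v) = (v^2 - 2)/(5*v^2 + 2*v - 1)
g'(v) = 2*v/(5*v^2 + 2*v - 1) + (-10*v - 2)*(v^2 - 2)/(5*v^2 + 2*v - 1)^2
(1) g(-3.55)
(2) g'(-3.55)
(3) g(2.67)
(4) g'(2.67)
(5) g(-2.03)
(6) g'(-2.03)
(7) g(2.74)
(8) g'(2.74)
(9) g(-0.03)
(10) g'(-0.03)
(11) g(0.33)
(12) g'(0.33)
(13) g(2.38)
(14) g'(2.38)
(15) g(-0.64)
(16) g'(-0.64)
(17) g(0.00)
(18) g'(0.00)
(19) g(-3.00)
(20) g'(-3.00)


(1) = 0.19
(2) = -0.01
(3) = 0.13
(4) = 0.04
(5) = 0.14
(6) = -0.10
(7) = 0.13
(8) = 0.04
(9) = 1.89
(10) = 3.11
(11) = -9.25
(12) = 242.89
(13) = 0.11
(14) = 0.06
(15) = 6.86
(16) = -124.49
(17) = 2.00
(18) = 4.00
(19) = 0.18
(20) = -0.02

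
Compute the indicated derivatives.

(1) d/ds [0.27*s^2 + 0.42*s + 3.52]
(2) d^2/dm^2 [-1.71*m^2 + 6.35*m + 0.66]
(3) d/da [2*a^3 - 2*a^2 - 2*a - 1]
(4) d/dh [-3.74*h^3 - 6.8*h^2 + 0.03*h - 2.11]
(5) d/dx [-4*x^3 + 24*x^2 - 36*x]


(1) = 0.54*s + 0.42
(2) = -3.42000000000000
(3) = 6*a^2 - 4*a - 2
(4) = -11.22*h^2 - 13.6*h + 0.03
(5) = -12*x^2 + 48*x - 36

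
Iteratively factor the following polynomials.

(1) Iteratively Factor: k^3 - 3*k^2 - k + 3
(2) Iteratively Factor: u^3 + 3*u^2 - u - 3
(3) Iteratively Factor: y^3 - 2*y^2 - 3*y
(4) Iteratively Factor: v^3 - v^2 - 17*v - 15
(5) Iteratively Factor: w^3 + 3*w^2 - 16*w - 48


(1) = (k - 3)*(k^2 - 1) = (k - 3)*(k + 1)*(k - 1)
(2) = (u - 1)*(u^2 + 4*u + 3) = (u - 1)*(u + 1)*(u + 3)
(3) = (y - 3)*(y^2 + y) = (y - 3)*(y + 1)*(y)
(4) = (v - 5)*(v^2 + 4*v + 3) = (v - 5)*(v + 1)*(v + 3)
(5) = (w - 4)*(w^2 + 7*w + 12) = (w - 4)*(w + 4)*(w + 3)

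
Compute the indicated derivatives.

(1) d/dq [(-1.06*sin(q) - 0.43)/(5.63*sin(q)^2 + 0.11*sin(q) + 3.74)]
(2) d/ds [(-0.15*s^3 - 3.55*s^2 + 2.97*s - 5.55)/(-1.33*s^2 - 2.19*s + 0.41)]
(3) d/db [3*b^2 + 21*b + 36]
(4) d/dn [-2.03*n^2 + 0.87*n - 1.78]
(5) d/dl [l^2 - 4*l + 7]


(1) = (5.9678*sin(q)^2 + 4.8418*sin(q) - 3.9171)*cos(q)/(31.6969*sin(q)^4 + 1.2386*sin(q)^3 + 42.1245*sin(q)^2 + 0.8228*sin(q) + 13.9876)
(2) = (0.1995*s^4 + 0.657*s^3 + 11.5401*s^2 - 17.674*s - 10.9368)/(1.7689*s^4 + 5.8254*s^3 + 3.7055*s^2 - 1.7958*s + 0.1681)
(3) = 6*b + 21
(4) = 0.87 - 4.06*n
(5) = 2*l - 4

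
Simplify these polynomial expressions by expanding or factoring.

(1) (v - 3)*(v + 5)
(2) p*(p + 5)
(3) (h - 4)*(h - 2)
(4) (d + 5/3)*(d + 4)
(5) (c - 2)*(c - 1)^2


(1) = v^2 + 2*v - 15
(2) = p^2 + 5*p
(3) = h^2 - 6*h + 8
(4) = d^2 + 17*d/3 + 20/3
(5) = c^3 - 4*c^2 + 5*c - 2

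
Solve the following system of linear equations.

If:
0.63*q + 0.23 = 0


Then:
q = -0.37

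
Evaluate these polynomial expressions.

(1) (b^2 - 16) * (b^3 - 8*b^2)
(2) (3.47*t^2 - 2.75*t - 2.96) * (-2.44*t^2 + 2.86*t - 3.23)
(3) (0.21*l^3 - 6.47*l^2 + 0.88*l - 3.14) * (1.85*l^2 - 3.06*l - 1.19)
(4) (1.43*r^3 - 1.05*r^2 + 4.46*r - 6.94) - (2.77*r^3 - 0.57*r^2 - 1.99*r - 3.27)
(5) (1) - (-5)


(1) = b^5 - 8*b^4 - 16*b^3 + 128*b^2
(2) = -8.4668*t^4 + 16.6342*t^3 - 11.8507*t^2 + 0.4169*t + 9.5608
(3) = 0.3885*l^5 - 12.6121*l^4 + 21.1763*l^3 - 0.8025*l^2 + 8.5612*l + 3.7366
(4) = -1.34*r^3 - 0.48*r^2 + 6.45*r - 3.67
(5) = 6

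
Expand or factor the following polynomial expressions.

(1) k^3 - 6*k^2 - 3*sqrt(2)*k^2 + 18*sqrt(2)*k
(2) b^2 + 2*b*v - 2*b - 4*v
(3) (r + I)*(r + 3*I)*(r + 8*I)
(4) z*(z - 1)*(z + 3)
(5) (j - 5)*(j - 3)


(1) = k*(k - 6)*(k - 3*sqrt(2))
(2) = (b - 2)*(b + 2*v)
(3) = r^3 + 12*I*r^2 - 35*r - 24*I
(4) = z^3 + 2*z^2 - 3*z
(5) = j^2 - 8*j + 15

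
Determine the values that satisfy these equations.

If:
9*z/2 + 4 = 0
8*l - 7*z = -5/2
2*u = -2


Then:
l = -157/144
u = -1
z = -8/9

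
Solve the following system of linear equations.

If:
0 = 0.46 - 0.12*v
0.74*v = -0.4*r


Then:
r = -7.09
v = 3.83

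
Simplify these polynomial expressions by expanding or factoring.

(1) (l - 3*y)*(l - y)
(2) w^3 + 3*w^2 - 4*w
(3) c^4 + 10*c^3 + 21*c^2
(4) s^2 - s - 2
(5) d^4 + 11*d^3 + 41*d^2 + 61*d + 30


(1) = l^2 - 4*l*y + 3*y^2
(2) = w*(w - 1)*(w + 4)
(3) = c^2*(c + 3)*(c + 7)
(4) = (s - 2)*(s + 1)
(5) = (d + 1)*(d + 2)*(d + 3)*(d + 5)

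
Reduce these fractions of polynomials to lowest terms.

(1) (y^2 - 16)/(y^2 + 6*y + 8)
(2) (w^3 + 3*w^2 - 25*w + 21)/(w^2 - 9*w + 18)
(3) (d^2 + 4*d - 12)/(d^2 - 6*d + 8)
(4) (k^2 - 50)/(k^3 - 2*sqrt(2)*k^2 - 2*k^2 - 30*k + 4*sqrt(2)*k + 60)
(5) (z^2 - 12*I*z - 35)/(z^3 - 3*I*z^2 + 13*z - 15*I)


(1) = (y - 4)/(y + 2)
(2) = (w^2 + 6*w - 7)/(w - 6)
(3) = (d + 6)/(d - 4)
(4) = (k + 5*sqrt(2))/(k^2 + k*(-2 + 3*sqrt(2)) - 6*sqrt(2))
(5) = (z - 7*I)/(z^2 + 2*I*z + 3)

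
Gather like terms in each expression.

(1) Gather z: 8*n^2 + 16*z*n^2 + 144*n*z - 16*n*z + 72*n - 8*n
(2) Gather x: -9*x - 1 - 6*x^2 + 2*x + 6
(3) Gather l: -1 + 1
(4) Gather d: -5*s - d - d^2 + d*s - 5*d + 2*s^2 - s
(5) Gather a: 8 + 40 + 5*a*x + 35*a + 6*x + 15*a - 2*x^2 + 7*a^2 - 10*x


(1) = 8*n^2 + 64*n + z*(16*n^2 + 128*n)
(2) = -6*x^2 - 7*x + 5
(3) = 0
(4) = -d^2 + d*(s - 6) + 2*s^2 - 6*s
(5) = 7*a^2 + a*(5*x + 50) - 2*x^2 - 4*x + 48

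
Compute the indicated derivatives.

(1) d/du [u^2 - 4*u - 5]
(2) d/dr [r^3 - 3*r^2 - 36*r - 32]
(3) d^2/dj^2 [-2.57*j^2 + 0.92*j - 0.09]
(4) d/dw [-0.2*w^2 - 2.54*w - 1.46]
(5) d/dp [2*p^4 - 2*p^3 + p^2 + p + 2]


(1) = 2*u - 4
(2) = 3*r^2 - 6*r - 36
(3) = -5.14000000000000
(4) = -0.4*w - 2.54
(5) = 8*p^3 - 6*p^2 + 2*p + 1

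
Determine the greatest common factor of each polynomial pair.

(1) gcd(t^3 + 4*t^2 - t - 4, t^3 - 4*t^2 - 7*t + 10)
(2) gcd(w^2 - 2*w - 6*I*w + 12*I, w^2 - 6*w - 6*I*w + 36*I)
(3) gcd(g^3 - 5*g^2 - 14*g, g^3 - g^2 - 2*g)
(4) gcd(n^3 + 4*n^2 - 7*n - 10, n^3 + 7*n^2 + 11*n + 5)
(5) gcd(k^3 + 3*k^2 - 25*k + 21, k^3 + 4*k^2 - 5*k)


(1) = t - 1
(2) = gcd((w - 2)*(w - 6*I), (w - 6)*(w - 6*I)) = w - 6*I
(3) = gcd(g*(g - 7)*(g + 2), g*(g - 2)*(g + 1)) = g
(4) = n^2 + 6*n + 5
(5) = gcd((k - 3)*(k - 1)*(k + 7), k*(k - 1)*(k + 5)) = k - 1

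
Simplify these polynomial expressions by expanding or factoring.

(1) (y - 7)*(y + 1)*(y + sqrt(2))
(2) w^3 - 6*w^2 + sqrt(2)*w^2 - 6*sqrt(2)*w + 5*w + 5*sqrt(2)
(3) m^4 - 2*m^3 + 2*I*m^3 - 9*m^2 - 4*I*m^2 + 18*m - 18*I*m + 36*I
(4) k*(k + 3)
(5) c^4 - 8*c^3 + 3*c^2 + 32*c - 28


(1) = y^3 - 6*y^2 + sqrt(2)*y^2 - 6*sqrt(2)*y - 7*y - 7*sqrt(2)
(2) = (w - 5)*(w - 1)*(w + sqrt(2))
(3) = (m - 3)*(m - 2)*(m + 3)*(m + 2*I)
(4) = k^2 + 3*k
(5) = (c - 7)*(c - 2)*(c - 1)*(c + 2)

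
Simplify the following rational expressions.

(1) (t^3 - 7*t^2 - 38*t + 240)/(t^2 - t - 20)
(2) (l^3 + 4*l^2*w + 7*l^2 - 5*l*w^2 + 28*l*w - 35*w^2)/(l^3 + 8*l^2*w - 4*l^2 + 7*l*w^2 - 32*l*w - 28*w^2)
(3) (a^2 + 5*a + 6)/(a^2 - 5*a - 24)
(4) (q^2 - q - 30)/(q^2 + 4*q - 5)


(1) = (t^2 - 2*t - 48)/(t + 4)
(2) = (l^3 + 4*l^2*w + 7*l^2 - 5*l*w^2 + 28*l*w - 35*w^2)/(l^3 + 8*l^2*w - 4*l^2 + 7*l*w^2 - 32*l*w - 28*w^2)
(3) = (a + 2)/(a - 8)
(4) = (q - 6)/(q - 1)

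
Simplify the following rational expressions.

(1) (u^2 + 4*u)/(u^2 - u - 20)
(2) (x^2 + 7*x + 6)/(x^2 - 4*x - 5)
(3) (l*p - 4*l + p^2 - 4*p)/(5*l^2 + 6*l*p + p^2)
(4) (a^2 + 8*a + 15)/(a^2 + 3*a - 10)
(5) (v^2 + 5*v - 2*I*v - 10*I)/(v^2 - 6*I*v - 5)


(1) = u/(u - 5)
(2) = (x + 6)/(x - 5)
(3) = (p - 4)/(5*l + p)
(4) = (a + 3)/(a - 2)
(5) = (v^2 + v*(5 - 2*I) - 10*I)/(v^2 - 6*I*v - 5)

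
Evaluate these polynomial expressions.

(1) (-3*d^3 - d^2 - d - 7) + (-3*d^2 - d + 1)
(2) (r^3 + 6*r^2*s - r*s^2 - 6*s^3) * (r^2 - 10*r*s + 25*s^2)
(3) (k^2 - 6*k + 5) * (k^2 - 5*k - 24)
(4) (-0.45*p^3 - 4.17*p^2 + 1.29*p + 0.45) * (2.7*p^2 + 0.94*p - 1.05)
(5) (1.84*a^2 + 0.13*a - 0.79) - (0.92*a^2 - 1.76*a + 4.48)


(1) = -3*d^3 - 4*d^2 - 2*d - 6
(2) = r^5 - 4*r^4*s - 36*r^3*s^2 + 154*r^2*s^3 + 35*r*s^4 - 150*s^5
(3) = k^4 - 11*k^3 + 11*k^2 + 119*k - 120
(4) = -1.215*p^5 - 11.682*p^4 + 0.0357*p^3 + 6.8061*p^2 - 0.9315*p - 0.4725
(5) = 0.92*a^2 + 1.89*a - 5.27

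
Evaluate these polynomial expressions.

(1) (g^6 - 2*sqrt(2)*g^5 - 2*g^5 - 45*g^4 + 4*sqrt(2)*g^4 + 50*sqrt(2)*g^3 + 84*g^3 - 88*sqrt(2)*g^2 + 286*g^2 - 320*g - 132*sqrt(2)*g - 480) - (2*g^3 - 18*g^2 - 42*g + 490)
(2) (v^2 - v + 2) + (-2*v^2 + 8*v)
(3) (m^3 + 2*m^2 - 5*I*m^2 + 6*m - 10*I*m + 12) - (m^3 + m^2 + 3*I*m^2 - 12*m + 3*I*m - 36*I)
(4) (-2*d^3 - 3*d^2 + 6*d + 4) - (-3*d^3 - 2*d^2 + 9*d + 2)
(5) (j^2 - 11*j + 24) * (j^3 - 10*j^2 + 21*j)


(1) = g^6 - 2*sqrt(2)*g^5 - 2*g^5 - 45*g^4 + 4*sqrt(2)*g^4 + 50*sqrt(2)*g^3 + 82*g^3 - 88*sqrt(2)*g^2 + 304*g^2 - 278*g - 132*sqrt(2)*g - 970
(2) = -v^2 + 7*v + 2
(3) = m^2 - 8*I*m^2 + 18*m - 13*I*m + 12 + 36*I
(4) = d^3 - d^2 - 3*d + 2
(5) = j^5 - 21*j^4 + 155*j^3 - 471*j^2 + 504*j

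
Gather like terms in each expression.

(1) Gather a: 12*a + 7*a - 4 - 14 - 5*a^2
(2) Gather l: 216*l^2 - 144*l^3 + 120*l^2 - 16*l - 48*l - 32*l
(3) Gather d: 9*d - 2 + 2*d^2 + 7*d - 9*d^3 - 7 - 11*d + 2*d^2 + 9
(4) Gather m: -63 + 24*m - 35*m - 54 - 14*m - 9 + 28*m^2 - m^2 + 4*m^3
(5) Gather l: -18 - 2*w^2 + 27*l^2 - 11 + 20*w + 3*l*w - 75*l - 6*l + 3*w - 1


(1) = -5*a^2 + 19*a - 18
(2) = -144*l^3 + 336*l^2 - 96*l
(3) = -9*d^3 + 4*d^2 + 5*d
(4) = 4*m^3 + 27*m^2 - 25*m - 126
(5) = 27*l^2 + l*(3*w - 81) - 2*w^2 + 23*w - 30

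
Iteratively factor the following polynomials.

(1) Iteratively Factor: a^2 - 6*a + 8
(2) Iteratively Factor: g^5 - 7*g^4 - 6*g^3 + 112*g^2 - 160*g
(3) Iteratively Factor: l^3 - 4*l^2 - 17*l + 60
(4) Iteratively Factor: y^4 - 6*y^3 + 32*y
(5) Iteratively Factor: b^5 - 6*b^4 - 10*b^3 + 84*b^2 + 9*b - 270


(1) = (a - 4)*(a - 2)
(2) = (g - 4)*(g^4 - 3*g^3 - 18*g^2 + 40*g) = (g - 4)*(g - 2)*(g^3 - g^2 - 20*g) = (g - 4)*(g - 2)*(g + 4)*(g^2 - 5*g) = g*(g - 4)*(g - 2)*(g + 4)*(g - 5)
(3) = (l - 5)*(l^2 + l - 12) = (l - 5)*(l + 4)*(l - 3)
(4) = (y - 4)*(y^3 - 2*y^2 - 8*y) = (y - 4)*(y + 2)*(y^2 - 4*y) = y*(y - 4)*(y + 2)*(y - 4)
(5) = (b - 5)*(b^4 - b^3 - 15*b^2 + 9*b + 54) = (b - 5)*(b - 3)*(b^3 + 2*b^2 - 9*b - 18) = (b - 5)*(b - 3)*(b + 2)*(b^2 - 9) = (b - 5)*(b - 3)^2*(b + 2)*(b + 3)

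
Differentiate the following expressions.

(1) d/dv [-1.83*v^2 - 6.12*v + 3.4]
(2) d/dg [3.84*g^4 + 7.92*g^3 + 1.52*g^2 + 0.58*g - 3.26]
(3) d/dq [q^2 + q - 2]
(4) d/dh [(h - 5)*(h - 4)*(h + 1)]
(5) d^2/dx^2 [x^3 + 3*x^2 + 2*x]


(1) = -3.66*v - 6.12
(2) = 15.36*g^3 + 23.76*g^2 + 3.04*g + 0.58
(3) = 2*q + 1
(4) = 3*h^2 - 16*h + 11
(5) = 6*x + 6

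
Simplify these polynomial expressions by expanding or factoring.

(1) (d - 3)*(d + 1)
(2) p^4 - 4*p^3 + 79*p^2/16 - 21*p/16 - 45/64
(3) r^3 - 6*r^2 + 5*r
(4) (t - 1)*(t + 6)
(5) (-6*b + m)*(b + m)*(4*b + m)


(1) = d^2 - 2*d - 3
(2) = (p - 3/2)^2*(p - 5/4)*(p + 1/4)
(3) = r*(r - 5)*(r - 1)
(4) = t^2 + 5*t - 6
(5) = -24*b^3 - 26*b^2*m - b*m^2 + m^3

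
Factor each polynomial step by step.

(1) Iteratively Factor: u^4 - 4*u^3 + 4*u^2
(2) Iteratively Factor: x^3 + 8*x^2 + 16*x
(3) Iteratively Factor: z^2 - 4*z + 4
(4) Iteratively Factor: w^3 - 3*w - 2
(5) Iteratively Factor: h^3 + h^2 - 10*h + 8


(1) = (u)*(u^3 - 4*u^2 + 4*u) = u*(u - 2)*(u^2 - 2*u) = u^2*(u - 2)*(u - 2)
(2) = (x + 4)*(x^2 + 4*x) = (x + 4)^2*(x)
(3) = (z - 2)*(z - 2)
(4) = (w + 1)*(w^2 - w - 2) = (w - 2)*(w + 1)*(w + 1)
(5) = (h + 4)*(h^2 - 3*h + 2) = (h - 1)*(h + 4)*(h - 2)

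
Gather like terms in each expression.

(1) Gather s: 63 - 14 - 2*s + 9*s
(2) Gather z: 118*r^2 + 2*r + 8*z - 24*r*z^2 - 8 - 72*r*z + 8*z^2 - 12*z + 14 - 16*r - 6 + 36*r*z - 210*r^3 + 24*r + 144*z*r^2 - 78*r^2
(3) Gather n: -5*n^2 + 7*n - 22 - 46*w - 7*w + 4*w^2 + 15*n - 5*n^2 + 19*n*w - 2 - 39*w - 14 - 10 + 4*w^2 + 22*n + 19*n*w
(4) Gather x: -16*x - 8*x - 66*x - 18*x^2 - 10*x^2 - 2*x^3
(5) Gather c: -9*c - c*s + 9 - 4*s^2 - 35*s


(1) = 7*s + 49
(2) = -210*r^3 + 40*r^2 + 10*r + z^2*(8 - 24*r) + z*(144*r^2 - 36*r - 4)
(3) = -10*n^2 + n*(38*w + 44) + 8*w^2 - 92*w - 48
(4) = -2*x^3 - 28*x^2 - 90*x
(5) = c*(-s - 9) - 4*s^2 - 35*s + 9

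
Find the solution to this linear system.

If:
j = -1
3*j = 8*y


Then:
j = -1
y = -3/8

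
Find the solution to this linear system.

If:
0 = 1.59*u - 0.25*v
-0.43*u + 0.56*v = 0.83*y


Then:
u = 0.26504023502363*y
v = 1.68565589475029*y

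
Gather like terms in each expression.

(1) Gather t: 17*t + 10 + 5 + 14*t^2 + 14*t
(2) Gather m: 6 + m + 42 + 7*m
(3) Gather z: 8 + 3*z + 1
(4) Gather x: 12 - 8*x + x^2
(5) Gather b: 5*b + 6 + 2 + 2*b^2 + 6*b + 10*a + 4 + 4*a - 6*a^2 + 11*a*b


(1) = 14*t^2 + 31*t + 15
(2) = 8*m + 48
(3) = 3*z + 9
(4) = x^2 - 8*x + 12
(5) = -6*a^2 + 14*a + 2*b^2 + b*(11*a + 11) + 12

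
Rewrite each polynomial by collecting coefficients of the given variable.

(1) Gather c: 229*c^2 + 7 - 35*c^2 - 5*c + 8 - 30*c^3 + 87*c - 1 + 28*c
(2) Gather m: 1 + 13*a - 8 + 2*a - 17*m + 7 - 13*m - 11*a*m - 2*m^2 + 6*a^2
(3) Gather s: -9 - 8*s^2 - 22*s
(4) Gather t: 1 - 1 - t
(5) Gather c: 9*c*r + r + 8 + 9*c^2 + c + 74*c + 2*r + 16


(1) = -30*c^3 + 194*c^2 + 110*c + 14
(2) = 6*a^2 + 15*a - 2*m^2 + m*(-11*a - 30)
(3) = -8*s^2 - 22*s - 9
(4) = -t
(5) = 9*c^2 + c*(9*r + 75) + 3*r + 24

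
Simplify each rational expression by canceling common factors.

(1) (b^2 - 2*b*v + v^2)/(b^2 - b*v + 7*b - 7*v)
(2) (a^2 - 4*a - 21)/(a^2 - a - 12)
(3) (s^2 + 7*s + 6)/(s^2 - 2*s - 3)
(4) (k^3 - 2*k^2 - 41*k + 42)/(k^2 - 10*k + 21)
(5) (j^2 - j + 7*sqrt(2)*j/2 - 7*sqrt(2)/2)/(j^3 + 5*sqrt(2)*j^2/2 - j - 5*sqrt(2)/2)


(1) = (b - v)/(b + 7)
(2) = (a - 7)/(a - 4)
(3) = (s + 6)/(s - 3)
(4) = (k^2 + 5*k - 6)/(k - 3)
(5) = (4*j + 14*sqrt(2))/(4*j^2 + j*(4 + 10*sqrt(2)) + 10*sqrt(2))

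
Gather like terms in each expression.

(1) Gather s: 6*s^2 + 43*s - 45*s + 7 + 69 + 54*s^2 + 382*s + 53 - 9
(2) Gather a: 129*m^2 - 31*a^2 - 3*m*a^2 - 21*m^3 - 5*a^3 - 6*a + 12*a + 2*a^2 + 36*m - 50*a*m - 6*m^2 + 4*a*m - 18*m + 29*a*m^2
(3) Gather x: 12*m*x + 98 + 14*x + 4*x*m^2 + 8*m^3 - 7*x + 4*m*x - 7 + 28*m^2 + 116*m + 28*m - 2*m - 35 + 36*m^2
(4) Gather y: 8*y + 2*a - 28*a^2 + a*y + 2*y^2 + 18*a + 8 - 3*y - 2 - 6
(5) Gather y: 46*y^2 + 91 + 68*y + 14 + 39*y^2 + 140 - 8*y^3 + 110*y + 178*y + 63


(1) = 60*s^2 + 380*s + 120
(2) = -5*a^3 + a^2*(-3*m - 29) + a*(29*m^2 - 46*m + 6) - 21*m^3 + 123*m^2 + 18*m
(3) = 8*m^3 + 64*m^2 + 142*m + x*(4*m^2 + 16*m + 7) + 56
(4) = -28*a^2 + 20*a + 2*y^2 + y*(a + 5)
(5) = -8*y^3 + 85*y^2 + 356*y + 308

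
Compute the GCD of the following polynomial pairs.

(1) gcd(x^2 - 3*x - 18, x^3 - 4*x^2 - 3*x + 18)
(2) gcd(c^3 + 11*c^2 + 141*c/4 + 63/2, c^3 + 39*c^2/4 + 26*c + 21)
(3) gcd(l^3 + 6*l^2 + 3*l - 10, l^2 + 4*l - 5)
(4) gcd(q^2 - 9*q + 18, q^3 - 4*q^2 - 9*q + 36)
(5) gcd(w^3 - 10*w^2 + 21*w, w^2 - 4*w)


(1) = 1
(2) = c + 6
(3) = gcd((l - 1)*(l + 2)*(l + 5), (l - 1)*(l + 5)) = l^2 + 4*l - 5
(4) = q - 3
(5) = w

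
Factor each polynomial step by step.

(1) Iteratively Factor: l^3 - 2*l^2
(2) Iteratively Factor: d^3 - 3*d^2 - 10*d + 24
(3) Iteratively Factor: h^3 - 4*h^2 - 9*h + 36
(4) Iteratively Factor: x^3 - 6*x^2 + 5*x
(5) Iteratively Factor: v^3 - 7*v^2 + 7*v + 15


(1) = (l)*(l^2 - 2*l) = l*(l - 2)*(l)
(2) = (d + 3)*(d^2 - 6*d + 8) = (d - 2)*(d + 3)*(d - 4)
(3) = (h - 3)*(h^2 - h - 12) = (h - 3)*(h + 3)*(h - 4)
(4) = (x - 1)*(x^2 - 5*x) = (x - 5)*(x - 1)*(x)
(5) = (v - 3)*(v^2 - 4*v - 5) = (v - 3)*(v + 1)*(v - 5)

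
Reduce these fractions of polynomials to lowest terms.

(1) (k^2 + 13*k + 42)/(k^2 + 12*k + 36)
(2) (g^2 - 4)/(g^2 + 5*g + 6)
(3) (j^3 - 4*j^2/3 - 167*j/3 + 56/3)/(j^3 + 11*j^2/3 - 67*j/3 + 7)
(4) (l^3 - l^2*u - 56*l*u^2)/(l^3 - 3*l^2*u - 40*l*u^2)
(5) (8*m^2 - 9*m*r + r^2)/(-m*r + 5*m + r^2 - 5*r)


(1) = (k + 7)/(k + 6)
(2) = (g - 2)/(g + 3)
(3) = (j - 8)/(j - 3)
(4) = (l + 7*u)/(l + 5*u)
(5) = (-8*m + r)/(r - 5)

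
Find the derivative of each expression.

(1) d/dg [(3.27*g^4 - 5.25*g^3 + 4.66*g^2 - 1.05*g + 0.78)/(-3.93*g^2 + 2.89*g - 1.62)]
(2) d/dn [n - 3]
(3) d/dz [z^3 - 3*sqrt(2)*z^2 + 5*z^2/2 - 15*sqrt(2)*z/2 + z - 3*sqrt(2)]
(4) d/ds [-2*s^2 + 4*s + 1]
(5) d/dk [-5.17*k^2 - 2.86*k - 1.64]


(1) = (-25.7022*g^5 + 48.9834*g^4 - 51.5346*g^3 + 34.8559*g^2 - 8.9676*g - 0.5532)/(15.4449*g^4 - 22.7154*g^3 + 21.0853*g^2 - 9.3636*g + 2.6244)
(2) = 1
(3) = 3*z^2 - 6*sqrt(2)*z + 5*z - 15*sqrt(2)/2 + 1
(4) = 4 - 4*s
(5) = -10.34*k - 2.86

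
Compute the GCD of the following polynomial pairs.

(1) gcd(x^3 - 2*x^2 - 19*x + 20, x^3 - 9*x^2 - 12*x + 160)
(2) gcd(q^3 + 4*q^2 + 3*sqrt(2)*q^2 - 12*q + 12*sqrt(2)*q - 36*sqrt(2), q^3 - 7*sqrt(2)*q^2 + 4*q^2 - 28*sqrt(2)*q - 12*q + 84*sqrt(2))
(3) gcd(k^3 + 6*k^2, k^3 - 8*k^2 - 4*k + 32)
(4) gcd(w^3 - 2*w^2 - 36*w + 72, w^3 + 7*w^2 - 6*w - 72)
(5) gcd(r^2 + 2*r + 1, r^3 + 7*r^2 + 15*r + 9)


(1) = gcd((x - 5)*(x - 1)*(x + 4), (x - 8)*(x - 5)*(x + 4)) = x^2 - x - 20
(2) = q^2 + 4*q - 12
(3) = gcd(k^2*(k + 6), (k - 8)*(k - 2)*(k + 2)) = 1
(4) = gcd((w - 6)*(w - 2)*(w + 6), (w - 3)*(w + 4)*(w + 6)) = w + 6
(5) = gcd((r + 1)^2, (r + 1)*(r + 3)^2) = r + 1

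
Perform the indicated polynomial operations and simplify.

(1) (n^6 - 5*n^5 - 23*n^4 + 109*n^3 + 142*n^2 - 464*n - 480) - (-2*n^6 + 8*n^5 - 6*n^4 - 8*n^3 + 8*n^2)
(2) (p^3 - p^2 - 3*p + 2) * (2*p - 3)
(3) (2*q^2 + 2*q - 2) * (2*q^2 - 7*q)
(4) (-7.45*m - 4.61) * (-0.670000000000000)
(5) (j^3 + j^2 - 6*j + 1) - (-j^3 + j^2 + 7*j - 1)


(1) = 3*n^6 - 13*n^5 - 17*n^4 + 117*n^3 + 134*n^2 - 464*n - 480
(2) = 2*p^4 - 5*p^3 - 3*p^2 + 13*p - 6
(3) = 4*q^4 - 10*q^3 - 18*q^2 + 14*q
(4) = 4.9915*m + 3.0887
(5) = 2*j^3 - 13*j + 2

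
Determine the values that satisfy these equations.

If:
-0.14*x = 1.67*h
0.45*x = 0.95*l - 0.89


Then:
h = -0.0838323353293413*x
l = 0.473684210526316*x + 0.936842105263158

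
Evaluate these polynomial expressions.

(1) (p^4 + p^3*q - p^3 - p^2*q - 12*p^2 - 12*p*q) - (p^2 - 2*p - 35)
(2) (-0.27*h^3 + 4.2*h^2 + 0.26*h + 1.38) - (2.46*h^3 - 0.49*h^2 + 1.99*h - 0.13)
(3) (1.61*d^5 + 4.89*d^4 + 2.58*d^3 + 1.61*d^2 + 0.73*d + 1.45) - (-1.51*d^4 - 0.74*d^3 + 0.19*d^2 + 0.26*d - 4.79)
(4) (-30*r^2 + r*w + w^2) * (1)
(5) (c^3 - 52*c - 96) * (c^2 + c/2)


(1) = p^4 + p^3*q - p^3 - p^2*q - 13*p^2 - 12*p*q + 2*p + 35
(2) = -2.73*h^3 + 4.69*h^2 - 1.73*h + 1.51
(3) = 1.61*d^5 + 6.4*d^4 + 3.32*d^3 + 1.42*d^2 + 0.47*d + 6.24
(4) = -30*r^2 + r*w + w^2
(5) = c^5 + c^4/2 - 52*c^3 - 122*c^2 - 48*c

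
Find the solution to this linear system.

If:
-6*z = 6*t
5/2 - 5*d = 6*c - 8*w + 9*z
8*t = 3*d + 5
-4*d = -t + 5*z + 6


Then:
c = 4*w/3 + 143/84
d = -9/7
t = 1/7
z = -1/7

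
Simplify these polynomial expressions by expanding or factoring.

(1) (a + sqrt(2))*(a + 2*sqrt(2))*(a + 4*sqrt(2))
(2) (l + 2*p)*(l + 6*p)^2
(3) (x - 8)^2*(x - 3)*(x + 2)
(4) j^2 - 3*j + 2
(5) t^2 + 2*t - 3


(1) = a^3 + 7*sqrt(2)*a^2 + 28*a + 16*sqrt(2)
(2) = l^3 + 14*l^2*p + 60*l*p^2 + 72*p^3
(3) = x^4 - 17*x^3 + 74*x^2 + 32*x - 384
(4) = (j - 2)*(j - 1)
(5) = (t - 1)*(t + 3)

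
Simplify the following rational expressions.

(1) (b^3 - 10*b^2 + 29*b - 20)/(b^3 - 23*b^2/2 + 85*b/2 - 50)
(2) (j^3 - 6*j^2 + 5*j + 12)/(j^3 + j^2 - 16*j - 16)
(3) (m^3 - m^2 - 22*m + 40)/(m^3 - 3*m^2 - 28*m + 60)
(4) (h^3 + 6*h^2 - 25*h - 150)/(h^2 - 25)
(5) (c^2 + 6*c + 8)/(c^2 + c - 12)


(1) = (2*b - 2)/(2*b - 5)
(2) = (j - 3)/(j + 4)
(3) = (m - 4)/(m - 6)
(4) = h + 6
(5) = (c + 2)/(c - 3)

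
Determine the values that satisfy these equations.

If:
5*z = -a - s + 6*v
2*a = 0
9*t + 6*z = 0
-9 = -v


Then:
a = 0
s = 54 - 5*z
t = -2*z/3
v = 9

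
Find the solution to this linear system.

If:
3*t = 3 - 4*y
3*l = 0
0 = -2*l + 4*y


Then:
l = 0
t = 1
y = 0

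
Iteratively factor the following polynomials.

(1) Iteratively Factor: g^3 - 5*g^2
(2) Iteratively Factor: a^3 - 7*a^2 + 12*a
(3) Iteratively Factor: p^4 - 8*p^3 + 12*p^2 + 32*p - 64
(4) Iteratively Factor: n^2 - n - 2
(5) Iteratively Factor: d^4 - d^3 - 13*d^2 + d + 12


(1) = (g)*(g^2 - 5*g) = g^2*(g - 5)
(2) = (a)*(a^2 - 7*a + 12) = a*(a - 4)*(a - 3)
(3) = (p - 2)*(p^3 - 6*p^2 + 32) = (p - 4)*(p - 2)*(p^2 - 2*p - 8) = (p - 4)^2*(p - 2)*(p + 2)
(4) = (n - 2)*(n + 1)
(5) = (d + 1)*(d^3 - 2*d^2 - 11*d + 12) = (d - 4)*(d + 1)*(d^2 + 2*d - 3) = (d - 4)*(d + 1)*(d + 3)*(d - 1)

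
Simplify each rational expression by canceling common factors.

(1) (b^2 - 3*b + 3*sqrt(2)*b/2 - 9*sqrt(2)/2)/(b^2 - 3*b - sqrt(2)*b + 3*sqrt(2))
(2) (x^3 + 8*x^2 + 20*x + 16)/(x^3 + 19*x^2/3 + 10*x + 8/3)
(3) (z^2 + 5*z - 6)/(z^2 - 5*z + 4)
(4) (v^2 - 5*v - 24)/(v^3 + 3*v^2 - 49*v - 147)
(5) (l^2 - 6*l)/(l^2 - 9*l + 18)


(1) = (2*b + 3*sqrt(2))/(2*b - 2*sqrt(2))
(2) = (3*x + 6)/(3*x + 1)
(3) = (z + 6)/(z - 4)
(4) = (v - 8)/(v^2 - 49)
(5) = l/(l - 3)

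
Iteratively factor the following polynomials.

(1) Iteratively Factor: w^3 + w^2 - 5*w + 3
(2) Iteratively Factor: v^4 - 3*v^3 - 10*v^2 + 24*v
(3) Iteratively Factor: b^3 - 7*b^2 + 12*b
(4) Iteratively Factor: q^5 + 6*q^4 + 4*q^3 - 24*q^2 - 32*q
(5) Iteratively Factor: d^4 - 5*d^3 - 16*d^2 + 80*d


(1) = (w - 1)*(w^2 + 2*w - 3) = (w - 1)*(w + 3)*(w - 1)
(2) = (v)*(v^3 - 3*v^2 - 10*v + 24) = v*(v - 4)*(v^2 + v - 6) = v*(v - 4)*(v - 2)*(v + 3)
(3) = (b - 4)*(b^2 - 3*b) = b*(b - 4)*(b - 3)
(4) = (q + 2)*(q^4 + 4*q^3 - 4*q^2 - 16*q) = (q + 2)*(q + 4)*(q^3 - 4*q) = (q - 2)*(q + 2)*(q + 4)*(q^2 + 2*q) = q*(q - 2)*(q + 2)*(q + 4)*(q + 2)
(5) = (d)*(d^3 - 5*d^2 - 16*d + 80) = d*(d - 5)*(d^2 - 16) = d*(d - 5)*(d + 4)*(d - 4)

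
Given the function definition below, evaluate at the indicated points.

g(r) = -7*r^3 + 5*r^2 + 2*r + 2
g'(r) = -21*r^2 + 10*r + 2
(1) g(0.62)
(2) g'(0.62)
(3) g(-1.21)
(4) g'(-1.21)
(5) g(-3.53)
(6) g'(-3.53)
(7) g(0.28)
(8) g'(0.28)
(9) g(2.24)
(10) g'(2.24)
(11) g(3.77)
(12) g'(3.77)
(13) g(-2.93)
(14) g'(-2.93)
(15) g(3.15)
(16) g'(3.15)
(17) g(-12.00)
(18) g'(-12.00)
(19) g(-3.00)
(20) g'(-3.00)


(1) = 3.49
(2) = 0.13
(3) = 19.30
(4) = -40.85
(5) = 365.15
(6) = -294.98
(7) = 2.80
(8) = 3.15
(9) = -47.11
(10) = -80.97
(11) = -294.47
(12) = -258.77
(13) = 215.14
(14) = -207.58
(15) = -160.88
(16) = -174.87
(17) = 12794.00
(18) = -3142.00
(19) = 230.00
(20) = -217.00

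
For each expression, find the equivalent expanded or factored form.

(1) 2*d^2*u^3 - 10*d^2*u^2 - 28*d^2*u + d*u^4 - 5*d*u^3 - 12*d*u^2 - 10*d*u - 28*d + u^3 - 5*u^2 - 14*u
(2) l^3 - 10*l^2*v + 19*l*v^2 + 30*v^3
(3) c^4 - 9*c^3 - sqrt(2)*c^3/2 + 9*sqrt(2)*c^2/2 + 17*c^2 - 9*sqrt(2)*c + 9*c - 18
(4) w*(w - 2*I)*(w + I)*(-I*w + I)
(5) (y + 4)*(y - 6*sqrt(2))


(1) = (2*d + u)*(u - 7)*(u + 2)*(d*u + 1)
(2) = (l - 6*v)*(l - 5*v)*(l + v)
(3) = (c - 6)*(c - 3)*(c - sqrt(2))*(c + sqrt(2)/2)
(4) = -I*w^4 - w^3 + I*w^3 + w^2 - 2*I*w^2 + 2*I*w
(5) = y^2 - 6*sqrt(2)*y + 4*y - 24*sqrt(2)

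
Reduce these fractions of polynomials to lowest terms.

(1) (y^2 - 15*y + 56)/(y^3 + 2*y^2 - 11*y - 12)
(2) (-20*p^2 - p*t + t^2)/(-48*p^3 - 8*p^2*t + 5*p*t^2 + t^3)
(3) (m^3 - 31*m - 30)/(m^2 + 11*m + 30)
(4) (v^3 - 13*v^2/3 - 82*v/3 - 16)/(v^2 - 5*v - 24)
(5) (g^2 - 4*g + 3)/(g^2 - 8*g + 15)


(1) = (y^2 - 15*y + 56)/(y^3 + 2*y^2 - 11*y - 12)
(2) = (5*p - t)/(12*p^2 - p*t - t^2)
(3) = (m^2 - 5*m - 6)/(m + 6)
(4) = v + 2/3
(5) = (g - 1)/(g - 5)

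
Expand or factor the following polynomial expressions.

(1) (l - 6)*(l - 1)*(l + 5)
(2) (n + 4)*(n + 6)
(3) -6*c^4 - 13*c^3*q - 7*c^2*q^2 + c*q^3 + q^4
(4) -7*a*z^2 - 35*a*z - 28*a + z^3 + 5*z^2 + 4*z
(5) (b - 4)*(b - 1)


(1) = l^3 - 2*l^2 - 29*l + 30
(2) = n^2 + 10*n + 24
(3) = (-3*c + q)*(c + q)^2*(2*c + q)
(4) = (-7*a + z)*(z + 1)*(z + 4)
(5) = b^2 - 5*b + 4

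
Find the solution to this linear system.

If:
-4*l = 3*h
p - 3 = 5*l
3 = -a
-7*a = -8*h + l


Then:
a = -3
h = -12/5
l = 9/5
p = 12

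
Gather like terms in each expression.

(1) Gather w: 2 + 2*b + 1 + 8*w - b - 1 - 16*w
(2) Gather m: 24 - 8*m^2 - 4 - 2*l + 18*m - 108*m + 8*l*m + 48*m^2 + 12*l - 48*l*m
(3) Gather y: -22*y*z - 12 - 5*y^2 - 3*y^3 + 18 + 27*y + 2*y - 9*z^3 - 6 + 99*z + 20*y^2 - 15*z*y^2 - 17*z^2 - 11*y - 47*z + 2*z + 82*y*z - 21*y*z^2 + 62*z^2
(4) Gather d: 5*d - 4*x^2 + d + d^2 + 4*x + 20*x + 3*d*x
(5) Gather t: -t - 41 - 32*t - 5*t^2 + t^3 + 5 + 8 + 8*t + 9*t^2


(1) = b - 8*w + 2
(2) = 10*l + 40*m^2 + m*(-40*l - 90) + 20
(3) = -3*y^3 + y^2*(15 - 15*z) + y*(-21*z^2 + 60*z + 18) - 9*z^3 + 45*z^2 + 54*z
(4) = d^2 + d*(3*x + 6) - 4*x^2 + 24*x
(5) = t^3 + 4*t^2 - 25*t - 28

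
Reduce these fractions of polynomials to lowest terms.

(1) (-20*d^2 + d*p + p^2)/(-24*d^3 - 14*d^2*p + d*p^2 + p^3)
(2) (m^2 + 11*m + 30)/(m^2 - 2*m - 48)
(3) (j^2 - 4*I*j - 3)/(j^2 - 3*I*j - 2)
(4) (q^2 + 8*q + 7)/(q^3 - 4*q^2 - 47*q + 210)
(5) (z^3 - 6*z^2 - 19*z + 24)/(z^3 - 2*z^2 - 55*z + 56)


(1) = (5*d + p)/(6*d^2 + 5*d*p + p^2)
(2) = (m + 5)/(m - 8)
(3) = (j - 3*I)/(j - 2*I)
(4) = (q + 1)/(q^2 - 11*q + 30)
(5) = (z + 3)/(z + 7)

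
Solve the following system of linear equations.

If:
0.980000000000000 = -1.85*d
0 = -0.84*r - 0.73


Then:
d = -0.53
r = -0.87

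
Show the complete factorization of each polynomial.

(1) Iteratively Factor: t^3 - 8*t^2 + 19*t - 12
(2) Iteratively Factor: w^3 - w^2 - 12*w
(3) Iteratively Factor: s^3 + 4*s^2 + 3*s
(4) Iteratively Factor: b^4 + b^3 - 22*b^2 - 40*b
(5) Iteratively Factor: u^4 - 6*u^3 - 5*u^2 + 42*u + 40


(1) = (t - 3)*(t^2 - 5*t + 4) = (t - 3)*(t - 1)*(t - 4)
(2) = (w + 3)*(w^2 - 4*w) = w*(w + 3)*(w - 4)
(3) = (s + 3)*(s^2 + s) = s*(s + 3)*(s + 1)
(4) = (b - 5)*(b^3 + 6*b^2 + 8*b) = (b - 5)*(b + 2)*(b^2 + 4*b) = b*(b - 5)*(b + 2)*(b + 4)
(5) = (u - 4)*(u^3 - 2*u^2 - 13*u - 10) = (u - 4)*(u + 2)*(u^2 - 4*u - 5) = (u - 5)*(u - 4)*(u + 2)*(u + 1)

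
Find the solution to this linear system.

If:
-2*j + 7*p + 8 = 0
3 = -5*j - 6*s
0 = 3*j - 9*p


Then:
j = -24
p = -8
s = 39/2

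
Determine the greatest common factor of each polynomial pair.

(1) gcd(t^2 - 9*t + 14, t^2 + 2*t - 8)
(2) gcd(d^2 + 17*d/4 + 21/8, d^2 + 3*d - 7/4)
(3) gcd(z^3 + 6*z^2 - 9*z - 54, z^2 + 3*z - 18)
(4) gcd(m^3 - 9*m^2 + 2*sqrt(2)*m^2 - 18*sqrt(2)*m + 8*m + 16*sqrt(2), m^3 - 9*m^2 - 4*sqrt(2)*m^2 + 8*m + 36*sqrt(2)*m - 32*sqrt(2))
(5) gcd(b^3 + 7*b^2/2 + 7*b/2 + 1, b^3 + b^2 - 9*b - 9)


(1) = t - 2
(2) = d + 7/2
(3) = gcd((z - 3)*(z + 3)*(z + 6), (z - 3)*(z + 6)) = z^2 + 3*z - 18
(4) = m^2 - 9*m + 8
(5) = b + 1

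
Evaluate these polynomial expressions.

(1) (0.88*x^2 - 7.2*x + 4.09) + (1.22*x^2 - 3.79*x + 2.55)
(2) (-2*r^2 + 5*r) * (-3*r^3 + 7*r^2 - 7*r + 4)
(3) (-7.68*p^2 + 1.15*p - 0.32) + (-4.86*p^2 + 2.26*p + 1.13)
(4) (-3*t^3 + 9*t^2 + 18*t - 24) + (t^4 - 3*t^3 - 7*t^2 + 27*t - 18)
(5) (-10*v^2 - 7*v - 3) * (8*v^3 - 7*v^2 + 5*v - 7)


(1) = 2.1*x^2 - 10.99*x + 6.64
(2) = 6*r^5 - 29*r^4 + 49*r^3 - 43*r^2 + 20*r
(3) = -12.54*p^2 + 3.41*p + 0.81
(4) = t^4 - 6*t^3 + 2*t^2 + 45*t - 42
(5) = -80*v^5 + 14*v^4 - 25*v^3 + 56*v^2 + 34*v + 21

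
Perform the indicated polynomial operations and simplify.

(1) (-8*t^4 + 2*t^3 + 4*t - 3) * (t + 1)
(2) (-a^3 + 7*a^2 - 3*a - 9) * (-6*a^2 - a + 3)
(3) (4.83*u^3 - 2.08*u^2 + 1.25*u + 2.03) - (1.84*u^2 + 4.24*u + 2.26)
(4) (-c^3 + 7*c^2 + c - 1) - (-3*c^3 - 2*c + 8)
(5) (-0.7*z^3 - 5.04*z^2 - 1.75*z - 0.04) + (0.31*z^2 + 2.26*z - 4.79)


(1) = -8*t^5 - 6*t^4 + 2*t^3 + 4*t^2 + t - 3
(2) = 6*a^5 - 41*a^4 + 8*a^3 + 78*a^2 - 27
(3) = 4.83*u^3 - 3.92*u^2 - 2.99*u - 0.23
(4) = 2*c^3 + 7*c^2 + 3*c - 9
(5) = -0.7*z^3 - 4.73*z^2 + 0.51*z - 4.83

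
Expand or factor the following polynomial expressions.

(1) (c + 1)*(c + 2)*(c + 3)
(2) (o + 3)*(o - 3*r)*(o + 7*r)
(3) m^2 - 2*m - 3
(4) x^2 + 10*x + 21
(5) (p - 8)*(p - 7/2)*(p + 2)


(1) = c^3 + 6*c^2 + 11*c + 6
(2) = o^3 + 4*o^2*r + 3*o^2 - 21*o*r^2 + 12*o*r - 63*r^2
(3) = (m - 3)*(m + 1)
(4) = (x + 3)*(x + 7)
(5) = p^3 - 19*p^2/2 + 5*p + 56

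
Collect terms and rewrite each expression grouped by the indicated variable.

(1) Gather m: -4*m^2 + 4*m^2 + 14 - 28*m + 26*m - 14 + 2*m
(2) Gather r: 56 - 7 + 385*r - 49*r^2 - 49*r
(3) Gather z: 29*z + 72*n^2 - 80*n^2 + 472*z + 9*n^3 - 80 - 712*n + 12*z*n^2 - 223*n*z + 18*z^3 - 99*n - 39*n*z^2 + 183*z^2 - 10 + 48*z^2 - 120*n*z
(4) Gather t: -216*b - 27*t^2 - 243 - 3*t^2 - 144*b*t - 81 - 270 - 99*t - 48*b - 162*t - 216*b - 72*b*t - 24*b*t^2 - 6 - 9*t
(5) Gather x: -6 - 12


(1) = 0
(2) = -49*r^2 + 336*r + 49
(3) = 9*n^3 - 8*n^2 - 811*n + 18*z^3 + z^2*(231 - 39*n) + z*(12*n^2 - 343*n + 501) - 90
(4) = -480*b + t^2*(-24*b - 30) + t*(-216*b - 270) - 600
(5) = -18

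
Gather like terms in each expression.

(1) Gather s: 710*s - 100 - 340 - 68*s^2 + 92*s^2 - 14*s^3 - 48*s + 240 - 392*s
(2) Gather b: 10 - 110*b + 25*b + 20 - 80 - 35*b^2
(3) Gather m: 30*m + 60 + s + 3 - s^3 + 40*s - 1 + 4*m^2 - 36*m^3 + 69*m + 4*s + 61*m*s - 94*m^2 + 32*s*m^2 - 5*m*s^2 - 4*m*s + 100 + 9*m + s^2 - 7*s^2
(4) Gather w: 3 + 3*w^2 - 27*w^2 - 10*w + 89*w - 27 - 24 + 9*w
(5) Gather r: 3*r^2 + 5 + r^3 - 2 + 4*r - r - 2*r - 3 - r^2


(1) = -14*s^3 + 24*s^2 + 270*s - 200
(2) = -35*b^2 - 85*b - 50
(3) = -36*m^3 + m^2*(32*s - 90) + m*(-5*s^2 + 57*s + 108) - s^3 - 6*s^2 + 45*s + 162
(4) = -24*w^2 + 88*w - 48
(5) = r^3 + 2*r^2 + r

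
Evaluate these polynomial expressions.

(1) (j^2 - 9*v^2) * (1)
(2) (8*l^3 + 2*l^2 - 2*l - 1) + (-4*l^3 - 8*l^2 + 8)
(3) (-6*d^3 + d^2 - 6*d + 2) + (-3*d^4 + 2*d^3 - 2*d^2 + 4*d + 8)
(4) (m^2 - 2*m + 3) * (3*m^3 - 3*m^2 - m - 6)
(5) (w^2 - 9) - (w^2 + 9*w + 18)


(1) = j^2 - 9*v^2
(2) = 4*l^3 - 6*l^2 - 2*l + 7
(3) = -3*d^4 - 4*d^3 - d^2 - 2*d + 10
(4) = 3*m^5 - 9*m^4 + 14*m^3 - 13*m^2 + 9*m - 18
(5) = -9*w - 27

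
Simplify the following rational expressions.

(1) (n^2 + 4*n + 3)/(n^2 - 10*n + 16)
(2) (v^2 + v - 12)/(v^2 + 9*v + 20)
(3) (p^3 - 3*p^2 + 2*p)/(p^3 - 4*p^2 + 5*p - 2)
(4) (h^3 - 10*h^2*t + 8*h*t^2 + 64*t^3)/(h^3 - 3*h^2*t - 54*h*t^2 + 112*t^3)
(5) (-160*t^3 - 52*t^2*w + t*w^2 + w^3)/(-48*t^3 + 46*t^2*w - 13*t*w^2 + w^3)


(1) = (n^2 + 4*n + 3)/(n^2 - 10*n + 16)
(2) = (v - 3)/(v + 5)
(3) = p/(p - 1)
(4) = (-h^2 + 2*h*t + 8*t^2)/(-h^2 - 5*h*t + 14*t^2)
(5) = (20*t^2 + 9*t*w + w^2)/(6*t^2 - 5*t*w + w^2)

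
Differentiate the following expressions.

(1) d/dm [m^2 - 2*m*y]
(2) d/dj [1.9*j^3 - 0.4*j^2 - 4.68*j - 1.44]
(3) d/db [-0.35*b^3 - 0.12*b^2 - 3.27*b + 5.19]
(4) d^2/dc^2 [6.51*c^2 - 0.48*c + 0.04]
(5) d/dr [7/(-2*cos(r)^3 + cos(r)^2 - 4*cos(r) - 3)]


(1) = 2*m - 2*y
(2) = 5.7*j^2 - 0.8*j - 4.68
(3) = -1.05*b^2 - 0.24*b - 3.27
(4) = 13.0200000000000
(5) = 56*(-3*cos(r)^2 + cos(r) - 2)*sin(r)/(11*cos(r) - cos(2*r) + cos(3*r) + 5)^2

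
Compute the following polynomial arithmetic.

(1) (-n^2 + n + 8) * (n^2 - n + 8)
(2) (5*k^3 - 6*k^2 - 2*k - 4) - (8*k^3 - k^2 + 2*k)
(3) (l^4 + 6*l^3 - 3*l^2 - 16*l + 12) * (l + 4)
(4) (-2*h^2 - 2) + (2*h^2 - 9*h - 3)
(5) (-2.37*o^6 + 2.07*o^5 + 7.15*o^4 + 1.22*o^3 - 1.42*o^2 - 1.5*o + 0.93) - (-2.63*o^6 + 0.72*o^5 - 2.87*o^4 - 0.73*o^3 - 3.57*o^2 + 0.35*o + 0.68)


(1) = -n^4 + 2*n^3 - n^2 + 64
(2) = -3*k^3 - 5*k^2 - 4*k - 4
(3) = l^5 + 10*l^4 + 21*l^3 - 28*l^2 - 52*l + 48
(4) = -9*h - 5
(5) = 0.26*o^6 + 1.35*o^5 + 10.02*o^4 + 1.95*o^3 + 2.15*o^2 - 1.85*o + 0.25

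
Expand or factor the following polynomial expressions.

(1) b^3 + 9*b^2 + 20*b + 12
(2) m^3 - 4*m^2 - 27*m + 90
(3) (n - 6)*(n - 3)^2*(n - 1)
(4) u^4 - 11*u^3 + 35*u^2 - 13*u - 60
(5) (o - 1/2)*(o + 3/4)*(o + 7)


(1) = (b + 1)*(b + 2)*(b + 6)
(2) = (m - 6)*(m - 3)*(m + 5)
(3) = n^4 - 13*n^3 + 57*n^2 - 99*n + 54
(4) = (u - 5)*(u - 4)*(u - 3)*(u + 1)
(5) = o^3 + 29*o^2/4 + 11*o/8 - 21/8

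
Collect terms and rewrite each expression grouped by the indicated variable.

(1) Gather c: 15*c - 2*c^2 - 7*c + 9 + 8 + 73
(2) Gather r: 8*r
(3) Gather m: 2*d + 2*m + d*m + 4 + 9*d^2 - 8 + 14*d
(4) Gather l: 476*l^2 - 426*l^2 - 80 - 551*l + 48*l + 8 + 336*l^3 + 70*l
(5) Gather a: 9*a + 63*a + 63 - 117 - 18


(1) = -2*c^2 + 8*c + 90
(2) = 8*r
(3) = 9*d^2 + 16*d + m*(d + 2) - 4
(4) = 336*l^3 + 50*l^2 - 433*l - 72
(5) = 72*a - 72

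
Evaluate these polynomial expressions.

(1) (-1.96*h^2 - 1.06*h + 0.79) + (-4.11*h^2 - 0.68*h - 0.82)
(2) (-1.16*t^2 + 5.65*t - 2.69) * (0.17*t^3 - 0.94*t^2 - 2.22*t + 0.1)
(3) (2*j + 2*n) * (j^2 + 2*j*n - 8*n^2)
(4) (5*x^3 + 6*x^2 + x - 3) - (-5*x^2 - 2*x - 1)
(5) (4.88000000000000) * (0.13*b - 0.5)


(1) = -6.07*h^2 - 1.74*h - 0.03
(2) = -0.1972*t^5 + 2.0509*t^4 - 3.1931*t^3 - 10.1304*t^2 + 6.5368*t - 0.269
(3) = 2*j^3 + 6*j^2*n - 12*j*n^2 - 16*n^3
(4) = 5*x^3 + 11*x^2 + 3*x - 2
(5) = 0.6344*b - 2.44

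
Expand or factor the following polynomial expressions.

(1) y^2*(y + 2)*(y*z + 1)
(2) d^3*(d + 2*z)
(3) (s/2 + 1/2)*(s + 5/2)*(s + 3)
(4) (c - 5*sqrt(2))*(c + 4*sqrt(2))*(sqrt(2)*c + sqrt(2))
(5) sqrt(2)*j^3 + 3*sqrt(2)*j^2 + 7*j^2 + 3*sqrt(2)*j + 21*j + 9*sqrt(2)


(1) = y^4*z + 2*y^3*z + y^3 + 2*y^2
(2) = d^4 + 2*d^3*z
(3) = s^3/2 + 13*s^2/4 + 13*s/2 + 15/4
(4) = sqrt(2)*c^3 - 2*c^2 + sqrt(2)*c^2 - 40*sqrt(2)*c - 2*c - 40*sqrt(2)
(5) = (j + 3)*(j + 3*sqrt(2))*(sqrt(2)*j + 1)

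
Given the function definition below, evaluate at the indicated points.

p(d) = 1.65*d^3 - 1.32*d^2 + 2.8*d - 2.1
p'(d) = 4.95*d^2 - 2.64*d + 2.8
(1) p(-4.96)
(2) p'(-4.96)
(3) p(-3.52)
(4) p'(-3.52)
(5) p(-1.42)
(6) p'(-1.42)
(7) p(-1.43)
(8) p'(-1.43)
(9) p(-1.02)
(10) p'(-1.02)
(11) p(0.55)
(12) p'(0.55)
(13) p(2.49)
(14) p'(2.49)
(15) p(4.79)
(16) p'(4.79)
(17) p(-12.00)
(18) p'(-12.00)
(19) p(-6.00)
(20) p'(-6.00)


(1) = -249.80
(2) = 137.67
(3) = -100.27
(4) = 73.43
(5) = -13.46
(6) = 16.53
(7) = -13.63
(8) = 16.70
(9) = -8.08
(10) = 10.64
(11) = -0.68
(12) = 2.85
(13) = 22.16
(14) = 26.92
(15) = 162.36
(16) = 103.73
(17) = -3076.98
(18) = 747.28
(19) = -422.82
(20) = 196.84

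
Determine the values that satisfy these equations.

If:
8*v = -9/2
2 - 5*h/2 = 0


Then:
h = 4/5
v = -9/16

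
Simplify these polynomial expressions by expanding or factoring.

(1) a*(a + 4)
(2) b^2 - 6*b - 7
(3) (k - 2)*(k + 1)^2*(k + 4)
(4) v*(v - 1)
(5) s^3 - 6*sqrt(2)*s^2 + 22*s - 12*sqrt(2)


(1) = a^2 + 4*a
(2) = (b - 7)*(b + 1)
(3) = k^4 + 4*k^3 - 3*k^2 - 14*k - 8
(4) = v^2 - v
(5) = (s - 3*sqrt(2))*(s - 2*sqrt(2))*(s - sqrt(2))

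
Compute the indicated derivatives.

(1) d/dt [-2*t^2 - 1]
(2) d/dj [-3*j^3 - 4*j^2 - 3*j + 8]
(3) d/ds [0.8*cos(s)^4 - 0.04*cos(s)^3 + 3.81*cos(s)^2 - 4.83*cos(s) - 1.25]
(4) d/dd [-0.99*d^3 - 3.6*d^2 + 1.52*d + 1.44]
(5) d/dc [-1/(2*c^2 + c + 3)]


(1) = -4*t
(2) = -9*j^2 - 8*j - 3
(3) = (-3.2*cos(s)^3 + 0.12*cos(s)^2 - 7.62*cos(s) + 4.83)*sin(s)
(4) = -2.97*d^2 - 7.2*d + 1.52
(5) = (4*c + 1)/(2*c^2 + c + 3)^2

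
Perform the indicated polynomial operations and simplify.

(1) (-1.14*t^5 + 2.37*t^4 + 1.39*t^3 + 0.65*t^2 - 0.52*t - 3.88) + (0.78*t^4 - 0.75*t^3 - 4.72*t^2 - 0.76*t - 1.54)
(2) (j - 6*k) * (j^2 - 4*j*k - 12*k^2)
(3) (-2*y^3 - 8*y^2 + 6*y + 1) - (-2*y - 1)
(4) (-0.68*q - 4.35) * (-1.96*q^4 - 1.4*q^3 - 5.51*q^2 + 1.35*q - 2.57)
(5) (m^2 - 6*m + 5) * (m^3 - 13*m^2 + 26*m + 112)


(1) = -1.14*t^5 + 3.15*t^4 + 0.64*t^3 - 4.07*t^2 - 1.28*t - 5.42
(2) = j^3 - 10*j^2*k + 12*j*k^2 + 72*k^3
(3) = -2*y^3 - 8*y^2 + 8*y + 2
(4) = 1.3328*q^5 + 9.478*q^4 + 9.8368*q^3 + 23.0505*q^2 - 4.1249*q + 11.1795
(5) = m^5 - 19*m^4 + 109*m^3 - 109*m^2 - 542*m + 560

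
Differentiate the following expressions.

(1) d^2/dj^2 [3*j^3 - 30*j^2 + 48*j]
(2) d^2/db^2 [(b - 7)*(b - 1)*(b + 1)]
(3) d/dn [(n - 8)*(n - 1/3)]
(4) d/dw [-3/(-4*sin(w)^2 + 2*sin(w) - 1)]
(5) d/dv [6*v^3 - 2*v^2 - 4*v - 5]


(1) = 18*j - 60
(2) = 6*b - 14
(3) = 2*n - 25/3
(4) = 6*(1 - 4*sin(w))*cos(w)/(4*sin(w)^2 - 2*sin(w) + 1)^2
(5) = 18*v^2 - 4*v - 4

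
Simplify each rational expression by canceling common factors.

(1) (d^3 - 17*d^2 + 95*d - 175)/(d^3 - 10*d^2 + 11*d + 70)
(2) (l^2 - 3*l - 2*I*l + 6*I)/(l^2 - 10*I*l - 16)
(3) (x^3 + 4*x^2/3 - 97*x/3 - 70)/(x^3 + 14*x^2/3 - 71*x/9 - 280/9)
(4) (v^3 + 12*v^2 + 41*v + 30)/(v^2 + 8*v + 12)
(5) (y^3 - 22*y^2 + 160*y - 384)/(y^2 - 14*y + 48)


(1) = (d - 5)/(d + 2)
(2) = (l - 3)/(l - 8*I)
(3) = (3*x - 18)/(3*x - 8)
(4) = (v^2 + 6*v + 5)/(v + 2)
(5) = y - 8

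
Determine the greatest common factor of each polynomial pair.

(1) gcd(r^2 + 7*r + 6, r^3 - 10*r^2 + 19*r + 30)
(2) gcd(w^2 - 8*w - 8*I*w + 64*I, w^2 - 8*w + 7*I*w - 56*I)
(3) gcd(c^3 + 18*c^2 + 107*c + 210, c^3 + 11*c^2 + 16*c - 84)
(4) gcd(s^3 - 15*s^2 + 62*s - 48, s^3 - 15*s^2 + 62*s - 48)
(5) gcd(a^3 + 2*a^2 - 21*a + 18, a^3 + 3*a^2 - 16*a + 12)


(1) = r + 1
(2) = w - 8
(3) = c^2 + 13*c + 42
(4) = gcd((s - 8)*(s - 6)*(s - 1), (s - 8)*(s - 6)*(s - 1)) = s^3 - 15*s^2 + 62*s - 48
(5) = gcd((a - 3)*(a - 1)*(a + 6), (a - 2)*(a - 1)*(a + 6)) = a^2 + 5*a - 6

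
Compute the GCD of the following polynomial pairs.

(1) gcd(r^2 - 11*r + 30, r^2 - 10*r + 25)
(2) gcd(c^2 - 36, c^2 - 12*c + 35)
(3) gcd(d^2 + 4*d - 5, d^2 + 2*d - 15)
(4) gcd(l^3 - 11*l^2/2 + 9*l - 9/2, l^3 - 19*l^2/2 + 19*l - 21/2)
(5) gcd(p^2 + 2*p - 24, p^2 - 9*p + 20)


(1) = gcd((r - 6)*(r - 5), (r - 5)^2) = r - 5
(2) = 1
(3) = gcd((d - 1)*(d + 5), (d - 3)*(d + 5)) = d + 5
(4) = gcd((l - 3)*(l - 3/2)*(l - 1), (l - 7)*(l - 3/2)*(l - 1)) = l^2 - 5*l/2 + 3/2
(5) = gcd((p - 4)*(p + 6), (p - 5)*(p - 4)) = p - 4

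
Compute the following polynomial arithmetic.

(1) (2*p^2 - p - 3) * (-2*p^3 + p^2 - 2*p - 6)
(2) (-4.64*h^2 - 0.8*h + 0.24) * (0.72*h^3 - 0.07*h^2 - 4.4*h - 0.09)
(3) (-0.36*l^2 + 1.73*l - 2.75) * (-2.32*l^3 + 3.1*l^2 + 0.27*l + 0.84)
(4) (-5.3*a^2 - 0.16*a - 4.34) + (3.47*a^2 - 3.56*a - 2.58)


(1) = -4*p^5 + 4*p^4 + p^3 - 13*p^2 + 12*p + 18
(2) = -3.3408*h^5 - 0.2512*h^4 + 20.6448*h^3 + 3.9208*h^2 - 0.984*h - 0.0216
(3) = 0.8352*l^5 - 5.1296*l^4 + 11.6458*l^3 - 8.3603*l^2 + 0.7107*l - 2.31
(4) = -1.83*a^2 - 3.72*a - 6.92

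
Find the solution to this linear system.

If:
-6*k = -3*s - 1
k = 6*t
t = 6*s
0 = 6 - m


Then:
k = 12/71
m = 6
s = 1/213
t = 2/71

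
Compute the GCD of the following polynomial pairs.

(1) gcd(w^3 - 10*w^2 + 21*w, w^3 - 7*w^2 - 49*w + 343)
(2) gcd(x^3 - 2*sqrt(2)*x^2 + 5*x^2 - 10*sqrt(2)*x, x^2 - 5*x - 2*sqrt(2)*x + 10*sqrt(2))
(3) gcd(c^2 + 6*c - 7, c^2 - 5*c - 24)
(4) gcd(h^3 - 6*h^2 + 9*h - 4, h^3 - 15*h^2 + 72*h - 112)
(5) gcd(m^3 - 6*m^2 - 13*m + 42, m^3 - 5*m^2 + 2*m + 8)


(1) = gcd(w*(w - 7)*(w - 3), (w - 7)^2*(w + 7)) = w - 7
(2) = x - 2*sqrt(2)
(3) = 1
(4) = gcd((h - 4)*(h - 1)^2, (h - 7)*(h - 4)^2) = h - 4
(5) = gcd((m - 7)*(m - 2)*(m + 3), (m - 4)*(m - 2)*(m + 1)) = m - 2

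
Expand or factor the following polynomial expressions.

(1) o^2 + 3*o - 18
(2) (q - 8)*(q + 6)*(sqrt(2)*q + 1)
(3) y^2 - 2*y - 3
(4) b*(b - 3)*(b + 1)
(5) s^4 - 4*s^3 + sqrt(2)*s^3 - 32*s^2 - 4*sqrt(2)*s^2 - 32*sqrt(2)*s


(1) = (o - 3)*(o + 6)
(2) = sqrt(2)*q^3 - 2*sqrt(2)*q^2 + q^2 - 48*sqrt(2)*q - 2*q - 48
(3) = (y - 3)*(y + 1)
(4) = b^3 - 2*b^2 - 3*b
(5) = s*(s - 8)*(s + 4)*(s + sqrt(2))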